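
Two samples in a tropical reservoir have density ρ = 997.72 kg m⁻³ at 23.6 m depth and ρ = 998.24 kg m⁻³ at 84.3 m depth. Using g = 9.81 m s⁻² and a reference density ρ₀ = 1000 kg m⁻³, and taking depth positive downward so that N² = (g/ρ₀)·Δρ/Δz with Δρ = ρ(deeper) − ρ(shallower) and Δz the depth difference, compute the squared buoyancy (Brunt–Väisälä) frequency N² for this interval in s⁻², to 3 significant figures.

8.40 × 10⁻⁵ s⁻²

Δρ = 998.24 − 997.72 = 0.52 kg m⁻³ over Δz = 84.3 − 23.6 = 60.7 m.
N² = (9.81/1000) × (0.52/60.7) = 8.4040 × 10⁻⁵ s⁻² ≈ 8.40 × 10⁻⁵ s⁻².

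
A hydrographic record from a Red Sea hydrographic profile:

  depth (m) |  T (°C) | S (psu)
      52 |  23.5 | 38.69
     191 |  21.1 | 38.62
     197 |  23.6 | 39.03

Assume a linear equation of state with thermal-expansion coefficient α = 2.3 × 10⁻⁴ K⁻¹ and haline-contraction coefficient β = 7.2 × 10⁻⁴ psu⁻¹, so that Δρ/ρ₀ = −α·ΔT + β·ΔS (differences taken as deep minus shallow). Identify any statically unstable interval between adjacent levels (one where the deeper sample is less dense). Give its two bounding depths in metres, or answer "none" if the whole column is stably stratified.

191–197 m

Evaluate Δρ/ρ₀ = −αΔT + βΔS across each adjacent pair:
  52–191 m: −αΔT+βΔS = −(2.3 × 10⁻⁴)(-2.4)+(7.2 × 10⁻⁴)(-0.07) = 5.0 × 10⁻⁴ → stable
  191–197 m: −αΔT+βΔS = −(2.3 × 10⁻⁴)(+2.5)+(7.2 × 10⁻⁴)(+0.41) = -2.8 × 10⁻⁴ → UNSTABLE
The 191–197 m interval has Δρ < 0: lighter water underlies denser water.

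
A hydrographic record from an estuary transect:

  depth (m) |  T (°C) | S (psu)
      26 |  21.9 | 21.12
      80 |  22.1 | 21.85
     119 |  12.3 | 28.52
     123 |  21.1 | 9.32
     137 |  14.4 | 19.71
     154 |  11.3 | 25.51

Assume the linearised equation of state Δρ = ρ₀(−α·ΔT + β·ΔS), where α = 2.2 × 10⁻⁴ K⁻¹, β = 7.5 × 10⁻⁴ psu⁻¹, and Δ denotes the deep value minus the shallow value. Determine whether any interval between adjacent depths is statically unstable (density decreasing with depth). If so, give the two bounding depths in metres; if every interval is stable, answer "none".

Evaluate Δρ/ρ₀ = −αΔT + βΔS across each adjacent pair:
  26–80 m: −αΔT+βΔS = −(2.2 × 10⁻⁴)(+0.2)+(7.5 × 10⁻⁴)(+0.73) = 5.0 × 10⁻⁴ → stable
  80–119 m: −αΔT+βΔS = −(2.2 × 10⁻⁴)(-9.8)+(7.5 × 10⁻⁴)(+6.67) = 7.2 × 10⁻³ → stable
  119–123 m: −αΔT+βΔS = −(2.2 × 10⁻⁴)(+8.8)+(7.5 × 10⁻⁴)(-19.20) = -0.016 → UNSTABLE
  123–137 m: −αΔT+βΔS = −(2.2 × 10⁻⁴)(-6.7)+(7.5 × 10⁻⁴)(+10.39) = 9.3 × 10⁻³ → stable
  137–154 m: −αΔT+βΔS = −(2.2 × 10⁻⁴)(-3.1)+(7.5 × 10⁻⁴)(+5.80) = 5.0 × 10⁻³ → stable
The 119–123 m interval has Δρ < 0: lighter water underlies denser water.

119–123 m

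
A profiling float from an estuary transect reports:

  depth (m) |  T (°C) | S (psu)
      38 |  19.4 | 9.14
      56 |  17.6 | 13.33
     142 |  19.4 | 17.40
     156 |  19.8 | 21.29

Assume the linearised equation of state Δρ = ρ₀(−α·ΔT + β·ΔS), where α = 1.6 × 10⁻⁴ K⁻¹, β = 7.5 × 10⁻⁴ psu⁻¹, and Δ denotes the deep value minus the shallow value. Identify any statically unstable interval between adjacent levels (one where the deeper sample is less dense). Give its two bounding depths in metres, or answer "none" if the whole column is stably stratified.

none

Evaluate Δρ/ρ₀ = −αΔT + βΔS across each adjacent pair:
  38–56 m: −αΔT+βΔS = −(1.6 × 10⁻⁴)(-1.8)+(7.5 × 10⁻⁴)(+4.19) = 3.4 × 10⁻³ → stable
  56–142 m: −αΔT+βΔS = −(1.6 × 10⁻⁴)(+1.8)+(7.5 × 10⁻⁴)(+4.07) = 2.8 × 10⁻³ → stable
  142–156 m: −αΔT+βΔS = −(1.6 × 10⁻⁴)(+0.4)+(7.5 × 10⁻⁴)(+3.89) = 2.9 × 10⁻³ → stable
Every interval has Δρ > 0: the column is stably stratified throughout.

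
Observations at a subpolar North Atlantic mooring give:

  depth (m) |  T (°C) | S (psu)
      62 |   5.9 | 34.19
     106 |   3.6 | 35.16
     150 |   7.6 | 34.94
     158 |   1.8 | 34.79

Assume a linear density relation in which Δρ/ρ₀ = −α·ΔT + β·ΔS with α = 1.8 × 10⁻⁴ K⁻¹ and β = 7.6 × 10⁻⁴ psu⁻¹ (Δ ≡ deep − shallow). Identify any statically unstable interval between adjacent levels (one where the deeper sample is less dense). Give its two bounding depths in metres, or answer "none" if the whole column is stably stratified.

Evaluate Δρ/ρ₀ = −αΔT + βΔS across each adjacent pair:
  62–106 m: −αΔT+βΔS = −(1.8 × 10⁻⁴)(-2.3)+(7.6 × 10⁻⁴)(+0.97) = 1.2 × 10⁻³ → stable
  106–150 m: −αΔT+βΔS = −(1.8 × 10⁻⁴)(+4.0)+(7.6 × 10⁻⁴)(-0.22) = -8.9 × 10⁻⁴ → UNSTABLE
  150–158 m: −αΔT+βΔS = −(1.8 × 10⁻⁴)(-5.8)+(7.6 × 10⁻⁴)(-0.15) = 9.3 × 10⁻⁴ → stable
The 106–150 m interval has Δρ < 0: lighter water underlies denser water.

106–150 m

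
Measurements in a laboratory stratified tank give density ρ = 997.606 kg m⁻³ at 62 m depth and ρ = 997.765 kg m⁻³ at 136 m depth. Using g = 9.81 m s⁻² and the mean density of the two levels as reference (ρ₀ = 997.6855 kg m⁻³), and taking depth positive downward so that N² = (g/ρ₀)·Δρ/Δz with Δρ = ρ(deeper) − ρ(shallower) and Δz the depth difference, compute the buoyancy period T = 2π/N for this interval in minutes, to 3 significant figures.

Δρ = 997.765 − 997.606 = 0.159 kg m⁻³ over Δz = 136 − 62 = 74 m.
N² = (9.81/997.6855) × (0.159/74) = 2.1127 × 10⁻⁵ s⁻².
N = √(2.1127 × 10⁻⁵) = 4.5964 × 10⁻³ rad s⁻¹, so T = 2π/N = 1.3670 × 10³ s = 22.783 min ≈ 22.8 min.

22.8 min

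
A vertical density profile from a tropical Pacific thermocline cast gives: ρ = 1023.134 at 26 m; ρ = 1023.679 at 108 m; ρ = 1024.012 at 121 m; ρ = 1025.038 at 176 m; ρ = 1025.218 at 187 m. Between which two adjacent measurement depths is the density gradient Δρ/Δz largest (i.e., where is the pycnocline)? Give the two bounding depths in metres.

Compute the density gradient over each adjacent pair:
  26–108 m: Δρ/Δz = 0.545/82 = 6.6 × 10⁻³ kg m⁻⁴
  108–121 m: Δρ/Δz = 0.333/13 = 0.026 kg m⁻⁴
  121–176 m: Δρ/Δz = 1.026/55 = 0.019 kg m⁻⁴
  176–187 m: Δρ/Δz = 0.180/11 = 0.016 kg m⁻⁴
The largest gradient is in the 108–121 m interval — the pycnocline.

108–121 m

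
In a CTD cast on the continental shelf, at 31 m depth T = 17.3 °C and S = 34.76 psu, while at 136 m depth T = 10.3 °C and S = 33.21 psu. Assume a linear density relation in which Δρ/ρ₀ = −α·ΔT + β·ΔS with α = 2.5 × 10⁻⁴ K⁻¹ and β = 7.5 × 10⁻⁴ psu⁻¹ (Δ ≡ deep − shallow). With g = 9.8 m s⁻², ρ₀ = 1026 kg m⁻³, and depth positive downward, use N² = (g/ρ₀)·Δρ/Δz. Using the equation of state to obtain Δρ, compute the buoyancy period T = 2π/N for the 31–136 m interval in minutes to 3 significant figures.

ΔT = -7.0 K, ΔS = -1.55 psu (deep − shallow).
Δρ/ρ₀ = −αΔT + βΔS = 1.75 × 10⁻³ − 1.1625 × 10⁻³ = 5.875 × 10⁻⁴, so Δρ ≈ 0.6028 kg m⁻³.
N² = (g/ρ₀)·Δρ/Δz = g·(Δρ/ρ₀)/Δz = 9.8 × 5.875 × 10⁻⁴ / 105 = 5.4833 × 10⁻⁵ s⁻².
N = √(5.4833 × 10⁻⁵) = 7.4049 × 10⁻³ rad s⁻¹ → T = 2π/N = 848.52 s = 14.142 min ≈ 14.1 min.

14.1 min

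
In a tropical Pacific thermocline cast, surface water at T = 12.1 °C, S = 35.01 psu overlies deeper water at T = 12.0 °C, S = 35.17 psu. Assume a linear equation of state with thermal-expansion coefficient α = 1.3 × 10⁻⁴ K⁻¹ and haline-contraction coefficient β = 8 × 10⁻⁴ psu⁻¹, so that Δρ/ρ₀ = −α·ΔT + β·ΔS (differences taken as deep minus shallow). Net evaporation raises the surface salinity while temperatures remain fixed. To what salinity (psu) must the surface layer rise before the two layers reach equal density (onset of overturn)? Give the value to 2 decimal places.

35.19 psu

Neutral buoyancy requires −α(T_deep − T_surf) + β(S_deep − S_surf′) = 0.
S_surf′ = S_deep − (α/β)·ΔT = 35.17 − (1.3 × 10⁻⁴/8 × 10⁻⁴)·(-0.1) = 35.1863 psu.
Increase required: 35.1863 − 35.01 = 0.1763 psu.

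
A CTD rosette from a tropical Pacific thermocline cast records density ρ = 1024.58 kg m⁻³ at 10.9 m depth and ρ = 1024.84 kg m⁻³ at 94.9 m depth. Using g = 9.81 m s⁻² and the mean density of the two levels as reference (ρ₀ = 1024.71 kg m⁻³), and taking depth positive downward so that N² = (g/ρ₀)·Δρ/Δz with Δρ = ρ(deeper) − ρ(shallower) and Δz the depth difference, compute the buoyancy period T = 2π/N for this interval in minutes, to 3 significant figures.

19.2 min

Δρ = 1024.84 − 1024.58 = 0.26 kg m⁻³ over Δz = 94.9 − 10.9 = 84 m.
N² = (9.81/1024.71) × (0.26/84) = 2.9632 × 10⁻⁵ s⁻².
N = √(2.9632 × 10⁻⁵) = 5.4435 × 10⁻³ rad s⁻¹, so T = 2π/N = 1.1543 × 10³ s = 19.238 min ≈ 19.2 min.
Since Δρ > 0 the layer is stably stratified.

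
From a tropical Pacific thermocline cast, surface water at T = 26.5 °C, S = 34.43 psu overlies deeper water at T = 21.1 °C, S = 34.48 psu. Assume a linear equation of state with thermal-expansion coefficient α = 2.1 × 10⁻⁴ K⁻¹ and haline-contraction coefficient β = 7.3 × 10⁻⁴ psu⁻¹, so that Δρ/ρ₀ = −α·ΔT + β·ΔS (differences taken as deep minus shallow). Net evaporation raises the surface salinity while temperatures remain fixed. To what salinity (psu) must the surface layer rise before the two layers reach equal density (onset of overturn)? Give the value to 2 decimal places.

Neutral buoyancy requires −α(T_deep − T_surf) + β(S_deep − S_surf′) = 0.
S_surf′ = S_deep − (α/β)·ΔT = 34.48 − (2.1 × 10⁻⁴/7.3 × 10⁻⁴)·(-5.4) = 36.0334 psu.
Increase required: 36.0334 − 34.43 = 1.6034 psu.

36.03 psu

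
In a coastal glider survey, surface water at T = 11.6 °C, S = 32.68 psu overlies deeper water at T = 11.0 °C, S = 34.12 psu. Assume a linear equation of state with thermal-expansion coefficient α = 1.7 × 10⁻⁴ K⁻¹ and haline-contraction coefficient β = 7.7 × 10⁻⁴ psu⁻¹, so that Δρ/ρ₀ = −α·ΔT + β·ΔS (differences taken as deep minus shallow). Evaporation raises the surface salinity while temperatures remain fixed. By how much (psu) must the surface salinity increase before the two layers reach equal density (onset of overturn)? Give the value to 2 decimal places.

1.57 psu

Neutral buoyancy requires −α(T_deep − T_surf) + β(S_deep − S_surf′) = 0.
S_surf′ = S_deep − (α/β)·ΔT = 34.12 − (1.7 × 10⁻⁴/7.7 × 10⁻⁴)·(-0.6) = 34.2525 psu.
Increase required: 34.2525 − 32.68 = 1.5725 psu.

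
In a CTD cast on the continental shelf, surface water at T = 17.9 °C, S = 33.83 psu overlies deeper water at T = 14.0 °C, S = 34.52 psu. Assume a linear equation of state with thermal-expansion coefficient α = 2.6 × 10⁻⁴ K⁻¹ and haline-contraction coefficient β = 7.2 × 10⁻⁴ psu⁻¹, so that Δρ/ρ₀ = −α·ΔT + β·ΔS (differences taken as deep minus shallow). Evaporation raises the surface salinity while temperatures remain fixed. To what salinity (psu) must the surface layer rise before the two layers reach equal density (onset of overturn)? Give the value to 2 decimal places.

35.93 psu

Neutral buoyancy requires −α(T_deep − T_surf) + β(S_deep − S_surf′) = 0.
S_surf′ = S_deep − (α/β)·ΔT = 34.52 − (2.6 × 10⁻⁴/7.2 × 10⁻⁴)·(-3.9) = 35.9283 psu.
Increase required: 35.9283 − 33.83 = 2.0983 psu.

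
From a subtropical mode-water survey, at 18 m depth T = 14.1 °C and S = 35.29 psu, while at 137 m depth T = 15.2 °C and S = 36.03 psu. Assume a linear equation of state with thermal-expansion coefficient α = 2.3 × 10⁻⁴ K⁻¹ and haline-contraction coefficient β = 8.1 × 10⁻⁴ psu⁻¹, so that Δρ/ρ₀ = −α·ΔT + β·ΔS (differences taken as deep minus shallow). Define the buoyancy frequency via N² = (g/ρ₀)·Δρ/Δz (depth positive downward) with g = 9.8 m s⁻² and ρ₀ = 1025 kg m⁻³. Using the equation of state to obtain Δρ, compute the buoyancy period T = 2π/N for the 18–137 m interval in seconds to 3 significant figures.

ΔT = +1.1 K, ΔS = +0.74 psu (deep − shallow).
Δρ/ρ₀ = −αΔT + βΔS = -2.53 × 10⁻⁴ + 5.994 × 10⁻⁴ = 3.464 × 10⁻⁴, so Δρ ≈ 0.3551 kg m⁻³.
N² = (g/ρ₀)·Δρ/Δz = g·(Δρ/ρ₀)/Δz = 9.8 × 3.464 × 10⁻⁴ / 119 = 2.8527 × 10⁻⁵ s⁻².
N = √(2.8527 × 10⁻⁵) = 5.3411 × 10⁻³ rad s⁻¹ → T = 2π/N = 1.1764 × 10³ s ≈ 1.18 × 10³ s.

1.18 × 10³ s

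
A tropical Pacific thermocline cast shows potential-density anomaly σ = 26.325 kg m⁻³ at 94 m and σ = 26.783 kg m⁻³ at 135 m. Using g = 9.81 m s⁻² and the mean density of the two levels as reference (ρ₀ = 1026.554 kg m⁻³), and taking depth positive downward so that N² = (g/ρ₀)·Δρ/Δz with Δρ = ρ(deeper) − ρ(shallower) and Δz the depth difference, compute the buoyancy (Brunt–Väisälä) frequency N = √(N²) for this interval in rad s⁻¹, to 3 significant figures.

Δρ = 1026.783 − 1026.325 = 0.458 kg m⁻³ over Δz = 135 − 94 = 41 m.
N² = (9.81/1026.554) × (0.458/41) = 1.0675 × 10⁻⁴ s⁻².
N = √(1.0675 × 10⁻⁴) = 0.010332 rad s⁻¹ ≈ 0.0103 rad s⁻¹.

0.0103 rad s⁻¹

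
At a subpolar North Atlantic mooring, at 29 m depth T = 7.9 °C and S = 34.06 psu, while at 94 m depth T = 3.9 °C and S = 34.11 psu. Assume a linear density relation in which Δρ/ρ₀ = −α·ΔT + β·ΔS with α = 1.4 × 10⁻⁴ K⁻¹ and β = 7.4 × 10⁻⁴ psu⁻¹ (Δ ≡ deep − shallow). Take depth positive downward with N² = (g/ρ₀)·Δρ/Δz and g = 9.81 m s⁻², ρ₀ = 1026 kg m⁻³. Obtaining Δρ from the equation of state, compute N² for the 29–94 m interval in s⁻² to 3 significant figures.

ΔT = -4.0 K, ΔS = +0.05 psu (deep − shallow).
Δρ/ρ₀ = −αΔT + βΔS = 5.60 × 10⁻⁴ + 3.70 × 10⁻⁵ = 5.97 × 10⁻⁴, so Δρ ≈ 0.6125 kg m⁻³.
N² = (g/ρ₀)·Δρ/Δz = g·(Δρ/ρ₀)/Δz = 9.81 × 5.97 × 10⁻⁴ / 65 = 9.0101 × 10⁻⁵ s⁻² ≈ 9.01 × 10⁻⁵ s⁻².

9.01 × 10⁻⁵ s⁻²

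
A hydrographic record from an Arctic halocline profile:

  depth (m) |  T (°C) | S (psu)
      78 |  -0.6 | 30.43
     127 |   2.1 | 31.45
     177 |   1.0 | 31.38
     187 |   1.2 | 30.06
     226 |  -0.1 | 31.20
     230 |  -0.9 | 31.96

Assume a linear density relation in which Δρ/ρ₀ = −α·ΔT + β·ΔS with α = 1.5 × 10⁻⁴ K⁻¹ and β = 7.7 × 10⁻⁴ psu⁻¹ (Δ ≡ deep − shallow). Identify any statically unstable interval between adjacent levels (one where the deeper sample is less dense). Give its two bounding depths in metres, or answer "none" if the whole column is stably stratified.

Evaluate Δρ/ρ₀ = −αΔT + βΔS across each adjacent pair:
  78–127 m: −αΔT+βΔS = −(1.5 × 10⁻⁴)(+2.7)+(7.7 × 10⁻⁴)(+1.02) = 3.8 × 10⁻⁴ → stable
  127–177 m: −αΔT+βΔS = −(1.5 × 10⁻⁴)(-1.1)+(7.7 × 10⁻⁴)(-0.07) = 1.1 × 10⁻⁴ → stable
  177–187 m: −αΔT+βΔS = −(1.5 × 10⁻⁴)(+0.2)+(7.7 × 10⁻⁴)(-1.32) = -1.0 × 10⁻³ → UNSTABLE
  187–226 m: −αΔT+βΔS = −(1.5 × 10⁻⁴)(-1.3)+(7.7 × 10⁻⁴)(+1.14) = 1.1 × 10⁻³ → stable
  226–230 m: −αΔT+βΔS = −(1.5 × 10⁻⁴)(-0.8)+(7.7 × 10⁻⁴)(+0.76) = 7.1 × 10⁻⁴ → stable
The 177–187 m interval has Δρ < 0: lighter water underlies denser water.

177–187 m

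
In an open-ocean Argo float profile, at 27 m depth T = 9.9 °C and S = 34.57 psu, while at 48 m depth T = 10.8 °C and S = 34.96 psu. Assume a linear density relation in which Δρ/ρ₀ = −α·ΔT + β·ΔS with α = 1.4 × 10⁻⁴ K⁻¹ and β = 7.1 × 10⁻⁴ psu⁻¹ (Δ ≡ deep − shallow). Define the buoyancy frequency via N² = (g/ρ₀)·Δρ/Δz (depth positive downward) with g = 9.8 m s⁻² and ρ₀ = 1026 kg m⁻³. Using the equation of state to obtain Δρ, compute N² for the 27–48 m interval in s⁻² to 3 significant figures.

7.04 × 10⁻⁵ s⁻²

ΔT = +0.9 K, ΔS = +0.39 psu (deep − shallow).
Δρ/ρ₀ = −αΔT + βΔS = -1.26 × 10⁻⁴ + 2.769 × 10⁻⁴ = 1.509 × 10⁻⁴, so Δρ ≈ 0.1548 kg m⁻³.
N² = (g/ρ₀)·Δρ/Δz = g·(Δρ/ρ₀)/Δz = 9.8 × 1.509 × 10⁻⁴ / 21 = 7.0420 × 10⁻⁵ s⁻² ≈ 7.04 × 10⁻⁵ s⁻².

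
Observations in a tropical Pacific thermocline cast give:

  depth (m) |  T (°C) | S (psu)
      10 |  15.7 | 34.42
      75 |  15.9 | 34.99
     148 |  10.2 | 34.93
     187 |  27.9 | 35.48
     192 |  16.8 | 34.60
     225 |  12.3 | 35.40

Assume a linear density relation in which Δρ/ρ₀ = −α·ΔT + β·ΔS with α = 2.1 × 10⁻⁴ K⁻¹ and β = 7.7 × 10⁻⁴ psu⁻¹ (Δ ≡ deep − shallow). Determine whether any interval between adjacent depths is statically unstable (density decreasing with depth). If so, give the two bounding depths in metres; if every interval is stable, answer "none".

148–187 m

Evaluate Δρ/ρ₀ = −αΔT + βΔS across each adjacent pair:
  10–75 m: −αΔT+βΔS = −(2.1 × 10⁻⁴)(+0.2)+(7.7 × 10⁻⁴)(+0.57) = 4.0 × 10⁻⁴ → stable
  75–148 m: −αΔT+βΔS = −(2.1 × 10⁻⁴)(-5.7)+(7.7 × 10⁻⁴)(-0.06) = 1.2 × 10⁻³ → stable
  148–187 m: −αΔT+βΔS = −(2.1 × 10⁻⁴)(+17.7)+(7.7 × 10⁻⁴)(+0.55) = -3.3 × 10⁻³ → UNSTABLE
  187–192 m: −αΔT+βΔS = −(2.1 × 10⁻⁴)(-11.1)+(7.7 × 10⁻⁴)(-0.88) = 1.7 × 10⁻³ → stable
  192–225 m: −αΔT+βΔS = −(2.1 × 10⁻⁴)(-4.5)+(7.7 × 10⁻⁴)(+0.80) = 1.6 × 10⁻³ → stable
The 148–187 m interval has Δρ < 0: lighter water underlies denser water.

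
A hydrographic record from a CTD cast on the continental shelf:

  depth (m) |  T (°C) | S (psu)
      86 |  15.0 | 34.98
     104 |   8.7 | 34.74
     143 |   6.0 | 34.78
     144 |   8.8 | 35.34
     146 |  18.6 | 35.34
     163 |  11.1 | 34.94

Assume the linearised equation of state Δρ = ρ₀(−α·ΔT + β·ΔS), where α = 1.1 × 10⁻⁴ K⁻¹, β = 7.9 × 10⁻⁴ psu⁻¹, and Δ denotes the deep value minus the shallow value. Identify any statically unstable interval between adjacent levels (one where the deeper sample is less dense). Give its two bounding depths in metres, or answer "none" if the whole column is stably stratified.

144–146 m

Evaluate Δρ/ρ₀ = −αΔT + βΔS across each adjacent pair:
  86–104 m: −αΔT+βΔS = −(1.1 × 10⁻⁴)(-6.3)+(7.9 × 10⁻⁴)(-0.24) = 5.0 × 10⁻⁴ → stable
  104–143 m: −αΔT+βΔS = −(1.1 × 10⁻⁴)(-2.7)+(7.9 × 10⁻⁴)(+0.04) = 3.3 × 10⁻⁴ → stable
  143–144 m: −αΔT+βΔS = −(1.1 × 10⁻⁴)(+2.8)+(7.9 × 10⁻⁴)(+0.56) = 1.3 × 10⁻⁴ → stable
  144–146 m: −αΔT+βΔS = −(1.1 × 10⁻⁴)(+9.8)+(7.9 × 10⁻⁴)(+0.00) = -1.1 × 10⁻³ → UNSTABLE
  146–163 m: −αΔT+βΔS = −(1.1 × 10⁻⁴)(-7.5)+(7.9 × 10⁻⁴)(-0.40) = 5.1 × 10⁻⁴ → stable
The 144–146 m interval has Δρ < 0: lighter water underlies denser water.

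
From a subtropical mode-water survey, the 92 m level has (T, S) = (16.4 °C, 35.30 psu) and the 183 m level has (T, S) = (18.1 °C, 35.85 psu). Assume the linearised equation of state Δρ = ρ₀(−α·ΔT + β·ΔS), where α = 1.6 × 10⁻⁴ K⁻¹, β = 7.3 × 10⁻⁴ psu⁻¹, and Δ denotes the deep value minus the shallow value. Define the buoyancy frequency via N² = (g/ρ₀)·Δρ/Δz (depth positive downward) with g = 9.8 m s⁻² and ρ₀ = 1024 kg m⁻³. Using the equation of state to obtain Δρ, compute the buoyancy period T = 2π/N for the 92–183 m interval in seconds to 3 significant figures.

1.68 × 10³ s

ΔT = +1.7 K, ΔS = +0.55 psu (deep − shallow).
Δρ/ρ₀ = −αΔT + βΔS = -2.72 × 10⁻⁴ + 4.015 × 10⁻⁴ = 1.295 × 10⁻⁴, so Δρ ≈ 0.1326 kg m⁻³.
N² = (g/ρ₀)·Δρ/Δz = g·(Δρ/ρ₀)/Δz = 9.8 × 1.295 × 10⁻⁴ / 91 = 1.3946 × 10⁻⁵ s⁻².
N = √(1.3946 × 10⁻⁵) = 3.7344 × 10⁻³ rad s⁻¹ → T = 2π/N = 1.6825 × 10³ s ≈ 1.68 × 10³ s.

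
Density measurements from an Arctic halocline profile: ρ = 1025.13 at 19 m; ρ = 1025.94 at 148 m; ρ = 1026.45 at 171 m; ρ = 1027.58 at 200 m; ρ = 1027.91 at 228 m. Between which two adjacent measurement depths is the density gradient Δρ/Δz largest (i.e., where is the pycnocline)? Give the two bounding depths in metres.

171–200 m

Compute the density gradient over each adjacent pair:
  19–148 m: Δρ/Δz = 0.81/129 = 6.3 × 10⁻³ kg m⁻⁴
  148–171 m: Δρ/Δz = 0.51/23 = 0.022 kg m⁻⁴
  171–200 m: Δρ/Δz = 1.13/29 = 0.039 kg m⁻⁴
  200–228 m: Δρ/Δz = 0.33/28 = 0.012 kg m⁻⁴
The largest gradient is in the 171–200 m interval — the pycnocline.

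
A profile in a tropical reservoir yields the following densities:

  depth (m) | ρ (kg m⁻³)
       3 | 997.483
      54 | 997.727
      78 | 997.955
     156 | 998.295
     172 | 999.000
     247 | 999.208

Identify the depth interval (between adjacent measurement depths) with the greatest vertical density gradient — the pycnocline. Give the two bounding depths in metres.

156–172 m

Compute the density gradient over each adjacent pair:
  3–54 m: Δρ/Δz = 0.244/51 = 4.8 × 10⁻³ kg m⁻⁴
  54–78 m: Δρ/Δz = 0.228/24 = 9.5 × 10⁻³ kg m⁻⁴
  78–156 m: Δρ/Δz = 0.340/78 = 4.4 × 10⁻³ kg m⁻⁴
  156–172 m: Δρ/Δz = 0.705/16 = 0.044 kg m⁻⁴
  172–247 m: Δρ/Δz = 0.208/75 = 2.8 × 10⁻³ kg m⁻⁴
The largest gradient is in the 156–172 m interval — the pycnocline.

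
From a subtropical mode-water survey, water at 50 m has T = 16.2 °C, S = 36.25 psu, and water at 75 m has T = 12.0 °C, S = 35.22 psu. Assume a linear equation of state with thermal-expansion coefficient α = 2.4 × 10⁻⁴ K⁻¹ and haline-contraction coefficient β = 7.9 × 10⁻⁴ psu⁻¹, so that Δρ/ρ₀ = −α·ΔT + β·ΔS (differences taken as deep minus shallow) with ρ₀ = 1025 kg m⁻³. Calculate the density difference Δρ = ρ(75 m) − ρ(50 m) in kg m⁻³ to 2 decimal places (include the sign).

ΔT = -4.2 K, ΔS = -1.03 psu (deep − shallow).
Δρ/ρ₀ = −(2.4 × 10⁻⁴)(-4.2) + (7.9 × 10⁻⁴)(-1.03) = 1.943 × 10⁻⁴.
Δρ = 1025 × (1.943 × 10⁻⁴) = +0.20 kg m⁻³.
Positive Δρ: denser below, stable.

+0.20 kg m⁻³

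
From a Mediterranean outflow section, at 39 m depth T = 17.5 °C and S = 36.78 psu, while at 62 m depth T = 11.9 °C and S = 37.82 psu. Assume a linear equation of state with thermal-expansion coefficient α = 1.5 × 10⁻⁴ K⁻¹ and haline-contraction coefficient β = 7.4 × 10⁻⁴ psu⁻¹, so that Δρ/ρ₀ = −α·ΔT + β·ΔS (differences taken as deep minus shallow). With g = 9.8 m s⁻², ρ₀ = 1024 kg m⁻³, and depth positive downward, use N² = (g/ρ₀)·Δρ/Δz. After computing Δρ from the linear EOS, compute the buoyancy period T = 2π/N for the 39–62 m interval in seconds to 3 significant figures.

240 s

ΔT = -5.6 K, ΔS = +1.04 psu (deep − shallow).
Δρ/ρ₀ = −αΔT + βΔS = 8.40 × 10⁻⁴ + 7.696 × 10⁻⁴ = 1.6096 × 10⁻³, so Δρ ≈ 1.648 kg m⁻³.
N² = (g/ρ₀)·Δρ/Δz = g·(Δρ/ρ₀)/Δz = 9.8 × 1.6096 × 10⁻³ / 23 = 6.8583 × 10⁻⁴ s⁻².
N = √(6.8583 × 10⁻⁴) = 0.026188 rad s⁻¹ → T = 2π/N = 239.93 s ≈ 240 s.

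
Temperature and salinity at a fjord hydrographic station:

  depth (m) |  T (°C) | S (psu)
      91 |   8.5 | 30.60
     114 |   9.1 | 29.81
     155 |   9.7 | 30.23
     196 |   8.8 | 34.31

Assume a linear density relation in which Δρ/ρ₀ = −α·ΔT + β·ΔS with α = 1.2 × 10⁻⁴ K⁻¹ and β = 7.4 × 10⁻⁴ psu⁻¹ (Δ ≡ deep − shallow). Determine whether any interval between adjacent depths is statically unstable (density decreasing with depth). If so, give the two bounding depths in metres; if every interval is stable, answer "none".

91–114 m

Evaluate Δρ/ρ₀ = −αΔT + βΔS across each adjacent pair:
  91–114 m: −αΔT+βΔS = −(1.2 × 10⁻⁴)(+0.6)+(7.4 × 10⁻⁴)(-0.79) = -6.6 × 10⁻⁴ → UNSTABLE
  114–155 m: −αΔT+βΔS = −(1.2 × 10⁻⁴)(+0.6)+(7.4 × 10⁻⁴)(+0.42) = 2.4 × 10⁻⁴ → stable
  155–196 m: −αΔT+βΔS = −(1.2 × 10⁻⁴)(-0.9)+(7.4 × 10⁻⁴)(+4.08) = 3.1 × 10⁻³ → stable
The 91–114 m interval has Δρ < 0: lighter water underlies denser water.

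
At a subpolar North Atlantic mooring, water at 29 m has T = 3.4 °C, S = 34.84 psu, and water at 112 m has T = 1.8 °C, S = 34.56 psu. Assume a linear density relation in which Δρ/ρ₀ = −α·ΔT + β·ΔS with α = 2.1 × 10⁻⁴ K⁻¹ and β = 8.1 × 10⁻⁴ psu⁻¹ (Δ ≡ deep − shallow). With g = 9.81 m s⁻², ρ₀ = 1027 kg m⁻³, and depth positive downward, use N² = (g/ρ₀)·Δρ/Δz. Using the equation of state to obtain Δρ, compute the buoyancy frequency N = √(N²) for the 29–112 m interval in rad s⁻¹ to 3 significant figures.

ΔT = -1.6 K, ΔS = -0.28 psu (deep − shallow).
Δρ/ρ₀ = −αΔT + βΔS = 3.36 × 10⁻⁴ − 2.268 × 10⁻⁴ = 1.092 × 10⁻⁴, so Δρ ≈ 0.1121 kg m⁻³.
N² = (g/ρ₀)·Δρ/Δz = g·(Δρ/ρ₀)/Δz = 9.81 × 1.092 × 10⁻⁴ / 83 = 1.2907 × 10⁻⁵ s⁻².
N = √(1.2907 × 10⁻⁵) = 3.5926 × 10⁻³ rad s⁻¹ ≈ 3.59 × 10⁻³ rad s⁻¹.

3.59 × 10⁻³ rad s⁻¹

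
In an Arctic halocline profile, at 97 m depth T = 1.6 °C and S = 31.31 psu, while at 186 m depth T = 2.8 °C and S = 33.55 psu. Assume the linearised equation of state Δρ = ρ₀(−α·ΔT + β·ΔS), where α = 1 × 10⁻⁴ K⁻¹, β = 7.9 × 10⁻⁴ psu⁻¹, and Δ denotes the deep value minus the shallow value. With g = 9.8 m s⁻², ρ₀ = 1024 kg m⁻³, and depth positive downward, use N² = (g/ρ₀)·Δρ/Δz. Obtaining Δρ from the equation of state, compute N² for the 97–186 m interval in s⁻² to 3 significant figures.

1.82 × 10⁻⁴ s⁻²

ΔT = +1.2 K, ΔS = +2.24 psu (deep − shallow).
Δρ/ρ₀ = −αΔT + βΔS = -1.20 × 10⁻⁴ + 1.7696 × 10⁻³ = 1.6496 × 10⁻³, so Δρ ≈ 1.689 kg m⁻³.
N² = (g/ρ₀)·Δρ/Δz = g·(Δρ/ρ₀)/Δz = 9.8 × 1.6496 × 10⁻³ / 89 = 1.8164 × 10⁻⁴ s⁻² ≈ 1.82 × 10⁻⁴ s⁻².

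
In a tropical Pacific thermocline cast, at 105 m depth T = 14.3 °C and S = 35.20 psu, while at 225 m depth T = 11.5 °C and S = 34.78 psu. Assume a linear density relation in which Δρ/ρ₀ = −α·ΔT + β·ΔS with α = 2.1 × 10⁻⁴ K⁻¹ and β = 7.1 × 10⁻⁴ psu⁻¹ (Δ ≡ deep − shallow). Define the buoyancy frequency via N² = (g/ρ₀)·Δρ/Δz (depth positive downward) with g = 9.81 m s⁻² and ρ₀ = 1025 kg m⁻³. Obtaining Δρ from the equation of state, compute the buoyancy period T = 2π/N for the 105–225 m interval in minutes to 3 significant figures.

21.5 min

ΔT = -2.8 K, ΔS = -0.42 psu (deep − shallow).
Δρ/ρ₀ = −αΔT + βΔS = 5.88 × 10⁻⁴ − 2.982 × 10⁻⁴ = 2.898 × 10⁻⁴, so Δρ ≈ 0.2970 kg m⁻³.
N² = (g/ρ₀)·Δρ/Δz = g·(Δρ/ρ₀)/Δz = 9.81 × 2.898 × 10⁻⁴ / 120 = 2.3691 × 10⁻⁵ s⁻².
N = √(2.3691 × 10⁻⁵) = 4.8673 × 10⁻³ rad s⁻¹ → T = 2π/N = 1.2909 × 10³ s = 21.515 min ≈ 21.5 min.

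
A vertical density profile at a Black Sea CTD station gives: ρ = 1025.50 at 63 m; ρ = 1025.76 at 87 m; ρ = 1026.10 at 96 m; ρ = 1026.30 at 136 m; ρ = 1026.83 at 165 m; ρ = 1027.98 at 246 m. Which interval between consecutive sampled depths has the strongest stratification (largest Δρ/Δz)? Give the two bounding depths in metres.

Compute the density gradient over each adjacent pair:
  63–87 m: Δρ/Δz = 0.26/24 = 0.011 kg m⁻⁴
  87–96 m: Δρ/Δz = 0.34/9 = 0.038 kg m⁻⁴
  96–136 m: Δρ/Δz = 0.20/40 = 5.0 × 10⁻³ kg m⁻⁴
  136–165 m: Δρ/Δz = 0.53/29 = 0.018 kg m⁻⁴
  165–246 m: Δρ/Δz = 1.15/81 = 0.014 kg m⁻⁴
The largest gradient is in the 87–96 m interval — the pycnocline.

87–96 m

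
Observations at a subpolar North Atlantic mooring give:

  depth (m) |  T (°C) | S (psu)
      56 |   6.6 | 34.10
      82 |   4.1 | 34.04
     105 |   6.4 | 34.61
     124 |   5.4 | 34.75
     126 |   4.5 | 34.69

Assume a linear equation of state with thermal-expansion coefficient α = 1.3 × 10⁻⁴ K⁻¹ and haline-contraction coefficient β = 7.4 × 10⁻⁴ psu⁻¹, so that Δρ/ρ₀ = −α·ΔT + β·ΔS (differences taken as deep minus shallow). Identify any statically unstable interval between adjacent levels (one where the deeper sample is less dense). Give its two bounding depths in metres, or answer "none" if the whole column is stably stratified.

Evaluate Δρ/ρ₀ = −αΔT + βΔS across each adjacent pair:
  56–82 m: −αΔT+βΔS = −(1.3 × 10⁻⁴)(-2.5)+(7.4 × 10⁻⁴)(-0.06) = 2.8 × 10⁻⁴ → stable
  82–105 m: −αΔT+βΔS = −(1.3 × 10⁻⁴)(+2.3)+(7.4 × 10⁻⁴)(+0.57) = 1.2 × 10⁻⁴ → stable
  105–124 m: −αΔT+βΔS = −(1.3 × 10⁻⁴)(-1.0)+(7.4 × 10⁻⁴)(+0.14) = 2.3 × 10⁻⁴ → stable
  124–126 m: −αΔT+βΔS = −(1.3 × 10⁻⁴)(-0.9)+(7.4 × 10⁻⁴)(-0.06) = 7.3 × 10⁻⁵ → stable
Every interval has Δρ > 0: the column is stably stratified throughout.

none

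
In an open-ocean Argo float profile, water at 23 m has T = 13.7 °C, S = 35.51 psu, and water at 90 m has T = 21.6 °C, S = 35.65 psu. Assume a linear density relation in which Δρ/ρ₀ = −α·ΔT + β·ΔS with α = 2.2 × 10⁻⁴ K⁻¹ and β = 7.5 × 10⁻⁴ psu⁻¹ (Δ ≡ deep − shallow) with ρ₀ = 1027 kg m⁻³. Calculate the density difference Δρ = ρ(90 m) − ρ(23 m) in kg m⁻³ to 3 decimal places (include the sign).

ΔT = +7.9 K, ΔS = +0.14 psu (deep − shallow).
Δρ/ρ₀ = −(2.2 × 10⁻⁴)(+7.9) + (7.5 × 10⁻⁴)(+0.14) = -1.633 × 10⁻³.
Δρ = 1027 × (-1.633 × 10⁻³) = -1.677 kg m⁻³.
Negative Δρ: lighter below, statically unstable.

-1.677 kg m⁻³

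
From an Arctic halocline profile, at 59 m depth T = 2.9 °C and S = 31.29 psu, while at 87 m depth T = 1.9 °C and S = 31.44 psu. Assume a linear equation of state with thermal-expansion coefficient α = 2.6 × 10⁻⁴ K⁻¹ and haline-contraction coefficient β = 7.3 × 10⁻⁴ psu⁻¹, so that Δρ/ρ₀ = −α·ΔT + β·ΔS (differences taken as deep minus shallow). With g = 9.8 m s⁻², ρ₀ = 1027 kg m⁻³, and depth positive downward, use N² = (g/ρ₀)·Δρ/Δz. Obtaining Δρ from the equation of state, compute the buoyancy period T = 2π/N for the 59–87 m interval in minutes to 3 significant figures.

ΔT = -1.0 K, ΔS = +0.15 psu (deep − shallow).
Δρ/ρ₀ = −αΔT + βΔS = 2.60 × 10⁻⁴ + 1.095 × 10⁻⁴ = 3.695 × 10⁻⁴, so Δρ ≈ 0.3795 kg m⁻³.
N² = (g/ρ₀)·Δρ/Δz = g·(Δρ/ρ₀)/Δz = 9.8 × 3.695 × 10⁻⁴ / 28 = 1.2932 × 10⁻⁴ s⁻².
N = √(1.2932 × 10⁻⁴) = 0.011372 rad s⁻¹ → T = 2π/N = 552.51 s = 9.2085 min ≈ 9.21 min.

9.21 min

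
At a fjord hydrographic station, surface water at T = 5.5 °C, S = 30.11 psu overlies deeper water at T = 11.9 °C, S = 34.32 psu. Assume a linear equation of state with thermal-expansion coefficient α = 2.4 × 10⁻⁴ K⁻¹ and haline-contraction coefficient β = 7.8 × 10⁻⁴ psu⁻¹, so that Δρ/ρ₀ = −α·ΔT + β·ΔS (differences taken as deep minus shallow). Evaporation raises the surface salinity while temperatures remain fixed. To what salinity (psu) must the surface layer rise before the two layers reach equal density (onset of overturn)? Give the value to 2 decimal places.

Neutral buoyancy requires −α(T_deep − T_surf) + β(S_deep − S_surf′) = 0.
S_surf′ = S_deep − (α/β)·ΔT = 34.32 − (2.4 × 10⁻⁴/7.8 × 10⁻⁴)·(+6.4) = 32.3508 psu.
Increase required: 32.3508 − 30.11 = 2.2408 psu.

32.35 psu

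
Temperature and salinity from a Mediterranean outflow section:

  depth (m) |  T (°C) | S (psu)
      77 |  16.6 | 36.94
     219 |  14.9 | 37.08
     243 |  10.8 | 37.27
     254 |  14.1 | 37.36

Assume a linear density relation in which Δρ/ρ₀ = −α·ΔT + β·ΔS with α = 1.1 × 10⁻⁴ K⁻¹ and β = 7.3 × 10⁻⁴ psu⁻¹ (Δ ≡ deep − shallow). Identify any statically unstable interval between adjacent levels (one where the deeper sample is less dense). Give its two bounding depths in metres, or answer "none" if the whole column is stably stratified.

Evaluate Δρ/ρ₀ = −αΔT + βΔS across each adjacent pair:
  77–219 m: −αΔT+βΔS = −(1.1 × 10⁻⁴)(-1.7)+(7.3 × 10⁻⁴)(+0.14) = 2.9 × 10⁻⁴ → stable
  219–243 m: −αΔT+βΔS = −(1.1 × 10⁻⁴)(-4.1)+(7.3 × 10⁻⁴)(+0.19) = 5.9 × 10⁻⁴ → stable
  243–254 m: −αΔT+βΔS = −(1.1 × 10⁻⁴)(+3.3)+(7.3 × 10⁻⁴)(+0.09) = -3.0 × 10⁻⁴ → UNSTABLE
The 243–254 m interval has Δρ < 0: lighter water underlies denser water.

243–254 m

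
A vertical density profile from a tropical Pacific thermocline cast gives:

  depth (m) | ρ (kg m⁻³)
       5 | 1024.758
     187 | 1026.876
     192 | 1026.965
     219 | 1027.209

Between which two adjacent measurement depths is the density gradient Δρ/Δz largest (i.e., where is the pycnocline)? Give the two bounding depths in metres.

Compute the density gradient over each adjacent pair:
  5–187 m: Δρ/Δz = 2.118/182 = 0.012 kg m⁻⁴
  187–192 m: Δρ/Δz = 0.089/5 = 0.018 kg m⁻⁴
  192–219 m: Δρ/Δz = 0.244/27 = 9.0 × 10⁻³ kg m⁻⁴
The largest gradient is in the 187–192 m interval — the pycnocline.

187–192 m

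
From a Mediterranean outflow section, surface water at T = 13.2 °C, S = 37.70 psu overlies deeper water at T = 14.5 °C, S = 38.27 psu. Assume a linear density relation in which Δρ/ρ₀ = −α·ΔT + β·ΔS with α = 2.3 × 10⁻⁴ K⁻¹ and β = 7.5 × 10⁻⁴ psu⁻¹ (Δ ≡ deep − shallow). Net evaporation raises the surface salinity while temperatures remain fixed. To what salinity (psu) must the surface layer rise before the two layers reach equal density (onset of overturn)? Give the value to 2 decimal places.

Neutral buoyancy requires −α(T_deep − T_surf) + β(S_deep − S_surf′) = 0.
S_surf′ = S_deep − (α/β)·ΔT = 38.27 − (2.3 × 10⁻⁴/7.5 × 10⁻⁴)·(+1.3) = 37.8713 psu.
Increase required: 37.8713 − 37.70 = 0.1713 psu.

37.87 psu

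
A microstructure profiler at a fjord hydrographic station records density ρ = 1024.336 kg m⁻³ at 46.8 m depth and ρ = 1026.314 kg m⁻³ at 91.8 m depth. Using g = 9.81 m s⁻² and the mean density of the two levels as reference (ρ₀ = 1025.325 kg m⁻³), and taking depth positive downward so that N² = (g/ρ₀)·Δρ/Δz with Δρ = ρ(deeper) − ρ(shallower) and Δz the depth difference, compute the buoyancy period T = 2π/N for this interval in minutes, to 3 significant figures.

Δρ = 1026.314 − 1024.336 = 1.978 kg m⁻³ over Δz = 91.8 − 46.8 = 45 m.
N² = (9.81/1025.325) × (1.978/45) = 4.2055 × 10⁻⁴ s⁻².
N = √(4.2055 × 10⁻⁴) = 0.020507 rad s⁻¹, so T = 2π/N = 306.39 s = 5.1065 min ≈ 5.11 min.

5.11 min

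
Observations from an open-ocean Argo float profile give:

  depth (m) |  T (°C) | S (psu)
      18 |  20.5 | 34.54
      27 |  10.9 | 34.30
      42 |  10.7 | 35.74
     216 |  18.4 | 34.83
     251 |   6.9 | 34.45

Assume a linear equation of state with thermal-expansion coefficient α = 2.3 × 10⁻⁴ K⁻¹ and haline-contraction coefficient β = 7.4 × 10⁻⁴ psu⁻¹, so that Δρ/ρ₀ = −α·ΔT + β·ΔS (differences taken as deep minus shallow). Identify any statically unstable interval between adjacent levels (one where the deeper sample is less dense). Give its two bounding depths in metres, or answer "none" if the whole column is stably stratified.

42–216 m

Evaluate Δρ/ρ₀ = −αΔT + βΔS across each adjacent pair:
  18–27 m: −αΔT+βΔS = −(2.3 × 10⁻⁴)(-9.6)+(7.4 × 10⁻⁴)(-0.24) = 2.0 × 10⁻³ → stable
  27–42 m: −αΔT+βΔS = −(2.3 × 10⁻⁴)(-0.2)+(7.4 × 10⁻⁴)(+1.44) = 1.1 × 10⁻³ → stable
  42–216 m: −αΔT+βΔS = −(2.3 × 10⁻⁴)(+7.7)+(7.4 × 10⁻⁴)(-0.91) = -2.4 × 10⁻³ → UNSTABLE
  216–251 m: −αΔT+βΔS = −(2.3 × 10⁻⁴)(-11.5)+(7.4 × 10⁻⁴)(-0.38) = 2.4 × 10⁻³ → stable
The 42–216 m interval has Δρ < 0: lighter water underlies denser water.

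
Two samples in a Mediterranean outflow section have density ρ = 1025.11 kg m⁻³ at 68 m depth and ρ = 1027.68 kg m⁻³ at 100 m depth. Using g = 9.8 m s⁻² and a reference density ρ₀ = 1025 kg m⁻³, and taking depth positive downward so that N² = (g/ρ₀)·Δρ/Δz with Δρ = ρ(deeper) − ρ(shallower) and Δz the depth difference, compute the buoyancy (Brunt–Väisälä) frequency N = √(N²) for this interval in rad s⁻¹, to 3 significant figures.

Δρ = 1027.68 − 1025.11 = 2.57 kg m⁻³ over Δz = 100 − 68 = 32 m.
N² = (9.8/1025) × (2.57/32) = 7.6787 × 10⁻⁴ s⁻².
N = √(7.6787 × 10⁻⁴) = 0.027710 rad s⁻¹ ≈ 0.0277 rad s⁻¹.

0.0277 rad s⁻¹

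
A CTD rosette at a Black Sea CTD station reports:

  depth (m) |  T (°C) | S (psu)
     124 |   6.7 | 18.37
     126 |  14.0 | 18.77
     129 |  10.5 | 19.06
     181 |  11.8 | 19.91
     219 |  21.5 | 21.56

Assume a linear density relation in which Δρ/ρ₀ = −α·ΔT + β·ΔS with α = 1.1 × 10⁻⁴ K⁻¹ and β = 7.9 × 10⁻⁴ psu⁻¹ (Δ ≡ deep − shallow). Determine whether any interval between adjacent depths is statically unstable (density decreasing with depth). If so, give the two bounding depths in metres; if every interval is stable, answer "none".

124–126 m

Evaluate Δρ/ρ₀ = −αΔT + βΔS across each adjacent pair:
  124–126 m: −αΔT+βΔS = −(1.1 × 10⁻⁴)(+7.3)+(7.9 × 10⁻⁴)(+0.40) = -4.9 × 10⁻⁴ → UNSTABLE
  126–129 m: −αΔT+βΔS = −(1.1 × 10⁻⁴)(-3.5)+(7.9 × 10⁻⁴)(+0.29) = 6.1 × 10⁻⁴ → stable
  129–181 m: −αΔT+βΔS = −(1.1 × 10⁻⁴)(+1.3)+(7.9 × 10⁻⁴)(+0.85) = 5.3 × 10⁻⁴ → stable
  181–219 m: −αΔT+βΔS = −(1.1 × 10⁻⁴)(+9.7)+(7.9 × 10⁻⁴)(+1.65) = 2.4 × 10⁻⁴ → stable
The 124–126 m interval has Δρ < 0: lighter water underlies denser water.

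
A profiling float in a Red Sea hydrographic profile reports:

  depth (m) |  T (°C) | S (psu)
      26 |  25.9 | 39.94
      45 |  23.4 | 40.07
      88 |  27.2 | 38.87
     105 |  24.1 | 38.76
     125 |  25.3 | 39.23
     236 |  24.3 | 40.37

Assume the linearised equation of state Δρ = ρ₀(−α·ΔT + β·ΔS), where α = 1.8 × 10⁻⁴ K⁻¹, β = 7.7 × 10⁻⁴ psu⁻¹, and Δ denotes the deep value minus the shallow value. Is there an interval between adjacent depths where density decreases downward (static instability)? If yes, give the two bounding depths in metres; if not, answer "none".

Evaluate Δρ/ρ₀ = −αΔT + βΔS across each adjacent pair:
  26–45 m: −αΔT+βΔS = −(1.8 × 10⁻⁴)(-2.5)+(7.7 × 10⁻⁴)(+0.13) = 5.5 × 10⁻⁴ → stable
  45–88 m: −αΔT+βΔS = −(1.8 × 10⁻⁴)(+3.8)+(7.7 × 10⁻⁴)(-1.20) = -1.6 × 10⁻³ → UNSTABLE
  88–105 m: −αΔT+βΔS = −(1.8 × 10⁻⁴)(-3.1)+(7.7 × 10⁻⁴)(-0.11) = 4.7 × 10⁻⁴ → stable
  105–125 m: −αΔT+βΔS = −(1.8 × 10⁻⁴)(+1.2)+(7.7 × 10⁻⁴)(+0.47) = 1.5 × 10⁻⁴ → stable
  125–236 m: −αΔT+βΔS = −(1.8 × 10⁻⁴)(-1.0)+(7.7 × 10⁻⁴)(+1.14) = 1.1 × 10⁻³ → stable
The 45–88 m interval has Δρ < 0: lighter water underlies denser water.

45–88 m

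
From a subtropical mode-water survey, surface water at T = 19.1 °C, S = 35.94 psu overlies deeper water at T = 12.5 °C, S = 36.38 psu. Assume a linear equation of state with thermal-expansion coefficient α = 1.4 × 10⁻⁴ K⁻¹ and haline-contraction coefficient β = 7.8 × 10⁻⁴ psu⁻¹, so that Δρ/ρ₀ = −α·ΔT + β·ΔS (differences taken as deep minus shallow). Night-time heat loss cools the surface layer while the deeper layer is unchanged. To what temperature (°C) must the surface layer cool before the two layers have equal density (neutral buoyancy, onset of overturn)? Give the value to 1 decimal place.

Neutral buoyancy requires Δρ = 0, i.e. −α(T_deep − T_surf′) + β(S_deep − S_surf) = 0.
T_surf′ = T_deep − (β/α)·ΔS = 12.5 − (7.8 × 10⁻⁴/1.4 × 10⁻⁴)·(+0.44) = 10.049 °C.
Cooling required: 19.1 − (10.049) = 9.051 °C.

10.0 °C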